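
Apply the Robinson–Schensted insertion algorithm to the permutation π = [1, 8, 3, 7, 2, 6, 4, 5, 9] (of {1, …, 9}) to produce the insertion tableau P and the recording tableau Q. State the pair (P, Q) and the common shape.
P = [1, 2, 4, 5, 9] / [3, 6] / [7] / [8];  Q = [1, 2, 4, 8, 9] / [3, 6] / [5] / [7];  common shape = (5, 2, 1, 1)

Row-insert the values π_1, π_2, … into P one at a time, bumping the leftmost entry strictly greater than the inserted value down to the next row. The recording tableau Q records, in position (i, j), the step at which that cell was added to P.
  Insert 1 (step 1): P = [1];  Q = [1]
  Insert 8 (step 2): P = [1, 8];  Q = [1, 2]
  Insert 3 (step 3): P = [1, 3] / [8];  Q = [1, 2] / [3]
  Insert 7 (step 4): P = [1, 3, 7] / [8];  Q = [1, 2, 4] / [3]
  Insert 2 (step 5): P = [1, 2, 7] / [3] / [8];  Q = [1, 2, 4] / [3] / [5]
  Insert 6 (step 6): P = [1, 2, 6] / [3, 7] / [8];  Q = [1, 2, 4] / [3, 6] / [5]
  Insert 4 (step 7): P = [1, 2, 4] / [3, 6] / [7] / [8];  Q = [1, 2, 4] / [3, 6] / [5] / [7]
  Insert 5 (step 8): P = [1, 2, 4, 5] / [3, 6] / [7] / [8];  Q = [1, 2, 4, 8] / [3, 6] / [5] / [7]
  Insert 9 (step 9): P = [1, 2, 4, 5, 9] / [3, 6] / [7] / [8];  Q = [1, 2, 4, 8, 9] / [3, 6] / [5] / [7]
Final shape: (5, 2, 1, 1).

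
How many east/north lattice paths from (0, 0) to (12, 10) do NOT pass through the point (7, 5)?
Number of paths = 447062

Total paths from (0, 0) to (12, 10): C(22, 12) = 646646. Paths through (7, 5): (paths (0, 0) → (7, 5)) × (paths (7, 5) → (12, 10)) = C(12, 7) · C(10, 5) = 792 · 252 = 199584. Avoidance count = 646646 − 199584 = 447062.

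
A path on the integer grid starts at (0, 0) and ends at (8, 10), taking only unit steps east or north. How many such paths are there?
Number of paths = 43758

A monotone lattice path from (0, 0) to (8, 10) consists of 8 east steps and 10 north steps in some order, so it is determined by which 8 of the 18 steps are east. The count is C(18, 8) = 43758.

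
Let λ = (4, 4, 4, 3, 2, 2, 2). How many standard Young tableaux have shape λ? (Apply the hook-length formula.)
# SYT of shape (4, 4, 4, 3, 2, 2, 2) = 90530440

Hook-length formula: f^λ = n! / Π hook(c), product over all cells c of the Young diagram. For λ = (4, 4, 4, 3, 2, 2, 2), n = 21 boxes. Hook lengths by row (left-to-right, top-to-bottom): [10, 9, 5, 3]; [9, 8, 4, 2]; [8, 7, 3, 1]; [6, 5, 1]; [4, 3]; [3, 2]; [2, 1]. Product of hooks = 564350976000. So f^λ = 21! / 564350976000 = 51090942171709440000 / 564350976000 = 90530440.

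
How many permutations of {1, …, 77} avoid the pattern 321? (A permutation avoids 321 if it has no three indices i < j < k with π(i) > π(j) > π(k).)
C_77 = 18793142726809884575211361279087545193250040

These 321-avoiding permutations are counted by the Catalan number C_n = (1/(n + 1)) · C(2n, n). For n = 77: C_77 = (1/78) · C(154, 77) = 1465865132691170996866486179768828525073503120/78 = 18793142726809884575211361279087545193250040.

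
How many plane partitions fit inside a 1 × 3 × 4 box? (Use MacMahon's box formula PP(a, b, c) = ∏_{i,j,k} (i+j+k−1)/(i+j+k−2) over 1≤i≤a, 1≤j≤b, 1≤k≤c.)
PP(1, 3, 4) = 35

Evaluate the triple product over i = 1..1, j = 1..3, k = 1..4. The factors are (2/1) · (3/2) · (4/3) · (5/4) · (3/2) · (4/3) · (5/4) · (6/5) · … (12 factors total). The numerators and denominators telescope so the product is an integer; carrying out the multiplication exactly gives PP(1, 3, 4) = 35.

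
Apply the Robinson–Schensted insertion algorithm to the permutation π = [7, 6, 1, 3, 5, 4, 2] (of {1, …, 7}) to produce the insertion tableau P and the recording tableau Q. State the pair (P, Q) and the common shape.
P = [1, 2, 4] / [3] / [5] / [6] / [7];  Q = [1, 4, 5] / [2] / [3] / [6] / [7];  common shape = (3, 1, 1, 1, 1)

Row-insert the values π_1, π_2, … into P one at a time, bumping the leftmost entry strictly greater than the inserted value down to the next row. The recording tableau Q records, in position (i, j), the step at which that cell was added to P.
  Insert 7 (step 1): P = [7];  Q = [1]
  Insert 6 (step 2): P = [6] / [7];  Q = [1] / [2]
  Insert 1 (step 3): P = [1] / [6] / [7];  Q = [1] / [2] / [3]
  Insert 3 (step 4): P = [1, 3] / [6] / [7];  Q = [1, 4] / [2] / [3]
  Insert 5 (step 5): P = [1, 3, 5] / [6] / [7];  Q = [1, 4, 5] / [2] / [3]
  Insert 4 (step 6): P = [1, 3, 4] / [5] / [6] / [7];  Q = [1, 4, 5] / [2] / [3] / [6]
  Insert 2 (step 7): P = [1, 2, 4] / [3] / [5] / [6] / [7];  Q = [1, 4, 5] / [2] / [3] / [6] / [7]
Final shape: (3, 1, 1, 1, 1).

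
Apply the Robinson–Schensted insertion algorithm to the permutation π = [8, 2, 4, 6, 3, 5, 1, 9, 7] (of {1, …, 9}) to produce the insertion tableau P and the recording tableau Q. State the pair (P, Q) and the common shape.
P = [1, 3, 5, 7] / [2, 6, 9] / [4] / [8];  Q = [1, 3, 4, 8] / [2, 6, 9] / [5] / [7];  common shape = (4, 3, 1, 1)

Row-insert the values π_1, π_2, … into P one at a time, bumping the leftmost entry strictly greater than the inserted value down to the next row. The recording tableau Q records, in position (i, j), the step at which that cell was added to P.
  Insert 8 (step 1): P = [8];  Q = [1]
  Insert 2 (step 2): P = [2] / [8];  Q = [1] / [2]
  Insert 4 (step 3): P = [2, 4] / [8];  Q = [1, 3] / [2]
  Insert 6 (step 4): P = [2, 4, 6] / [8];  Q = [1, 3, 4] / [2]
  Insert 3 (step 5): P = [2, 3, 6] / [4] / [8];  Q = [1, 3, 4] / [2] / [5]
  Insert 5 (step 6): P = [2, 3, 5] / [4, 6] / [8];  Q = [1, 3, 4] / [2, 6] / [5]
  Insert 1 (step 7): P = [1, 3, 5] / [2, 6] / [4] / [8];  Q = [1, 3, 4] / [2, 6] / [5] / [7]
  Insert 9 (step 8): P = [1, 3, 5, 9] / [2, 6] / [4] / [8];  Q = [1, 3, 4, 8] / [2, 6] / [5] / [7]
  Insert 7 (step 9): P = [1, 3, 5, 7] / [2, 6, 9] / [4] / [8];  Q = [1, 3, 4, 8] / [2, 6, 9] / [5] / [7]
Final shape: (4, 3, 1, 1).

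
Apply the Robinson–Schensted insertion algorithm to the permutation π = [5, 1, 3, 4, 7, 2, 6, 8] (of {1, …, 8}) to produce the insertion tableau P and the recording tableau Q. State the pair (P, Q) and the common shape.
P = [1, 2, 4, 6, 8] / [3, 7] / [5];  Q = [1, 3, 4, 5, 8] / [2, 7] / [6];  common shape = (5, 2, 1)

Row-insert the values π_1, π_2, … into P one at a time, bumping the leftmost entry strictly greater than the inserted value down to the next row. The recording tableau Q records, in position (i, j), the step at which that cell was added to P.
  Insert 5 (step 1): P = [5];  Q = [1]
  Insert 1 (step 2): P = [1] / [5];  Q = [1] / [2]
  Insert 3 (step 3): P = [1, 3] / [5];  Q = [1, 3] / [2]
  Insert 4 (step 4): P = [1, 3, 4] / [5];  Q = [1, 3, 4] / [2]
  Insert 7 (step 5): P = [1, 3, 4, 7] / [5];  Q = [1, 3, 4, 5] / [2]
  Insert 2 (step 6): P = [1, 2, 4, 7] / [3] / [5];  Q = [1, 3, 4, 5] / [2] / [6]
  Insert 6 (step 7): P = [1, 2, 4, 6] / [3, 7] / [5];  Q = [1, 3, 4, 5] / [2, 7] / [6]
  Insert 8 (step 8): P = [1, 2, 4, 6, 8] / [3, 7] / [5];  Q = [1, 3, 4, 5, 8] / [2, 7] / [6]
Final shape: (5, 2, 1).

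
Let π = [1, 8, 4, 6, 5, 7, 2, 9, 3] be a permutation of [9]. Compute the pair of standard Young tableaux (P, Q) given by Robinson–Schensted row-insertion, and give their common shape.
P = [1, 2, 3, 7, 9] / [4, 5] / [6] / [8];  Q = [1, 2, 4, 6, 8] / [3, 9] / [5] / [7];  common shape = (5, 2, 1, 1)

Row-insert the values π_1, π_2, … into P one at a time, bumping the leftmost entry strictly greater than the inserted value down to the next row. The recording tableau Q records, in position (i, j), the step at which that cell was added to P.
  Insert 1 (step 1): P = [1];  Q = [1]
  Insert 8 (step 2): P = [1, 8];  Q = [1, 2]
  Insert 4 (step 3): P = [1, 4] / [8];  Q = [1, 2] / [3]
  Insert 6 (step 4): P = [1, 4, 6] / [8];  Q = [1, 2, 4] / [3]
  Insert 5 (step 5): P = [1, 4, 5] / [6] / [8];  Q = [1, 2, 4] / [3] / [5]
  Insert 7 (step 6): P = [1, 4, 5, 7] / [6] / [8];  Q = [1, 2, 4, 6] / [3] / [5]
  Insert 2 (step 7): P = [1, 2, 5, 7] / [4] / [6] / [8];  Q = [1, 2, 4, 6] / [3] / [5] / [7]
  Insert 9 (step 8): P = [1, 2, 5, 7, 9] / [4] / [6] / [8];  Q = [1, 2, 4, 6, 8] / [3] / [5] / [7]
  Insert 3 (step 9): P = [1, 2, 3, 7, 9] / [4, 5] / [6] / [8];  Q = [1, 2, 4, 6, 8] / [3, 9] / [5] / [7]
Final shape: (5, 2, 1, 1).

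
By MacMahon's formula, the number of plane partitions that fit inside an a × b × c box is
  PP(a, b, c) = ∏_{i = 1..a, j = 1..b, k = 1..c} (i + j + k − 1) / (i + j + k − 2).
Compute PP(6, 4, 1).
PP(6, 4, 1) = 210

Evaluate the triple product over i = 1..6, j = 1..4, k = 1..1. The factors are (2/1) · (3/2) · (4/3) · (5/4) · (3/2) · (4/3) · (5/4) · (6/5) · … (24 factors total). The numerators and denominators telescope so the product is an integer; carrying out the multiplication exactly gives PP(6, 4, 1) = 210.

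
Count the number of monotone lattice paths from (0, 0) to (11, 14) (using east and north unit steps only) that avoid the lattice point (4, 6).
Number of paths = 3106050

Total paths from (0, 0) to (11, 14): C(25, 11) = 4457400. Paths through (4, 6): (paths (0, 0) → (4, 6)) × (paths (4, 6) → (11, 14)) = C(10, 4) · C(15, 7) = 210 · 6435 = 1351350. Avoidance count = 4457400 − 1351350 = 3106050.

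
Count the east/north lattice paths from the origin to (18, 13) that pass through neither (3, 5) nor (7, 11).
Number of paths = 177230499

Inclusion–exclusion. Total paths: C(31, 18) = 206253075. Through P₁: C(8, 3)·C(23, 15) = 27457584. Through P₂: C(18, 7)·C(13, 11) = 2482272. Since P₁ is strictly southwest of P₂, a monotone path through both must visit P₁ then P₂; paths through both = C(8, 3)·C(10, 4)·C(13, 11) = 917280. Avoid both = 206253075 − 27457584 − 2482272 + 917280 = 177230499.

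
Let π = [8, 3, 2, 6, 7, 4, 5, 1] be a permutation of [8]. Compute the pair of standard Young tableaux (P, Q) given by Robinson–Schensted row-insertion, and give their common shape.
P = [1, 4, 5] / [2, 6, 7] / [3] / [8];  Q = [1, 4, 5] / [2, 6, 7] / [3] / [8];  common shape = (3, 3, 1, 1)

Row-insert the values π_1, π_2, … into P one at a time, bumping the leftmost entry strictly greater than the inserted value down to the next row. The recording tableau Q records, in position (i, j), the step at which that cell was added to P.
  Insert 8 (step 1): P = [8];  Q = [1]
  Insert 3 (step 2): P = [3] / [8];  Q = [1] / [2]
  Insert 2 (step 3): P = [2] / [3] / [8];  Q = [1] / [2] / [3]
  Insert 6 (step 4): P = [2, 6] / [3] / [8];  Q = [1, 4] / [2] / [3]
  Insert 7 (step 5): P = [2, 6, 7] / [3] / [8];  Q = [1, 4, 5] / [2] / [3]
  Insert 4 (step 6): P = [2, 4, 7] / [3, 6] / [8];  Q = [1, 4, 5] / [2, 6] / [3]
  Insert 5 (step 7): P = [2, 4, 5] / [3, 6, 7] / [8];  Q = [1, 4, 5] / [2, 6, 7] / [3]
  Insert 1 (step 8): P = [1, 4, 5] / [2, 6, 7] / [3] / [8];  Q = [1, 4, 5] / [2, 6, 7] / [3] / [8]
Final shape: (3, 3, 1, 1).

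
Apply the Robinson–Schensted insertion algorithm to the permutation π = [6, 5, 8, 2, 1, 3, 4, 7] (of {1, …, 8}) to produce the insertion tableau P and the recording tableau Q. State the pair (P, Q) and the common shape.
P = [1, 3, 4, 7] / [2, 8] / [5] / [6];  Q = [1, 3, 7, 8] / [2, 6] / [4] / [5];  common shape = (4, 2, 1, 1)

Row-insert the values π_1, π_2, … into P one at a time, bumping the leftmost entry strictly greater than the inserted value down to the next row. The recording tableau Q records, in position (i, j), the step at which that cell was added to P.
  Insert 6 (step 1): P = [6];  Q = [1]
  Insert 5 (step 2): P = [5] / [6];  Q = [1] / [2]
  Insert 8 (step 3): P = [5, 8] / [6];  Q = [1, 3] / [2]
  Insert 2 (step 4): P = [2, 8] / [5] / [6];  Q = [1, 3] / [2] / [4]
  Insert 1 (step 5): P = [1, 8] / [2] / [5] / [6];  Q = [1, 3] / [2] / [4] / [5]
  Insert 3 (step 6): P = [1, 3] / [2, 8] / [5] / [6];  Q = [1, 3] / [2, 6] / [4] / [5]
  Insert 4 (step 7): P = [1, 3, 4] / [2, 8] / [5] / [6];  Q = [1, 3, 7] / [2, 6] / [4] / [5]
  Insert 7 (step 8): P = [1, 3, 4, 7] / [2, 8] / [5] / [6];  Q = [1, 3, 7, 8] / [2, 6] / [4] / [5]
Final shape: (4, 2, 1, 1).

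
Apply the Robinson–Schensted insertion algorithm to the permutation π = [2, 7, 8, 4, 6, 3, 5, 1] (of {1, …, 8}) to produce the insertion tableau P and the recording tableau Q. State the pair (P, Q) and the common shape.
P = [1, 3, 5] / [2, 6] / [4, 8] / [7];  Q = [1, 2, 3] / [4, 5] / [6, 7] / [8];  common shape = (3, 2, 2, 1)

Row-insert the values π_1, π_2, … into P one at a time, bumping the leftmost entry strictly greater than the inserted value down to the next row. The recording tableau Q records, in position (i, j), the step at which that cell was added to P.
  Insert 2 (step 1): P = [2];  Q = [1]
  Insert 7 (step 2): P = [2, 7];  Q = [1, 2]
  Insert 8 (step 3): P = [2, 7, 8];  Q = [1, 2, 3]
  Insert 4 (step 4): P = [2, 4, 8] / [7];  Q = [1, 2, 3] / [4]
  Insert 6 (step 5): P = [2, 4, 6] / [7, 8];  Q = [1, 2, 3] / [4, 5]
  Insert 3 (step 6): P = [2, 3, 6] / [4, 8] / [7];  Q = [1, 2, 3] / [4, 5] / [6]
  Insert 5 (step 7): P = [2, 3, 5] / [4, 6] / [7, 8];  Q = [1, 2, 3] / [4, 5] / [6, 7]
  Insert 1 (step 8): P = [1, 3, 5] / [2, 6] / [4, 8] / [7];  Q = [1, 2, 3] / [4, 5] / [6, 7] / [8]
Final shape: (3, 2, 2, 1).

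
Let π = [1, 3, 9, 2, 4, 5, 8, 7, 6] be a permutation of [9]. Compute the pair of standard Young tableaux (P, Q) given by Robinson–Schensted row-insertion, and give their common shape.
P = [1, 2, 4, 5, 6] / [3, 7] / [8] / [9];  Q = [1, 2, 3, 6, 7] / [4, 5] / [8] / [9];  common shape = (5, 2, 1, 1)

Row-insert the values π_1, π_2, … into P one at a time, bumping the leftmost entry strictly greater than the inserted value down to the next row. The recording tableau Q records, in position (i, j), the step at which that cell was added to P.
  Insert 1 (step 1): P = [1];  Q = [1]
  Insert 3 (step 2): P = [1, 3];  Q = [1, 2]
  Insert 9 (step 3): P = [1, 3, 9];  Q = [1, 2, 3]
  Insert 2 (step 4): P = [1, 2, 9] / [3];  Q = [1, 2, 3] / [4]
  Insert 4 (step 5): P = [1, 2, 4] / [3, 9];  Q = [1, 2, 3] / [4, 5]
  Insert 5 (step 6): P = [1, 2, 4, 5] / [3, 9];  Q = [1, 2, 3, 6] / [4, 5]
  Insert 8 (step 7): P = [1, 2, 4, 5, 8] / [3, 9];  Q = [1, 2, 3, 6, 7] / [4, 5]
  Insert 7 (step 8): P = [1, 2, 4, 5, 7] / [3, 8] / [9];  Q = [1, 2, 3, 6, 7] / [4, 5] / [8]
  Insert 6 (step 9): P = [1, 2, 4, 5, 6] / [3, 7] / [8] / [9];  Q = [1, 2, 3, 6, 7] / [4, 5] / [8] / [9]
Final shape: (5, 2, 1, 1).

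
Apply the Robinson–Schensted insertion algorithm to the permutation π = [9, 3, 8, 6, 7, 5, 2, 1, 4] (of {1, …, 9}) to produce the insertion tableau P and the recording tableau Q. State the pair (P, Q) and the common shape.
P = [1, 4, 7] / [2, 5] / [3] / [6] / [8] / [9];  Q = [1, 3, 5] / [2, 9] / [4] / [6] / [7] / [8];  common shape = (3, 2, 1, 1, 1, 1)

Row-insert the values π_1, π_2, … into P one at a time, bumping the leftmost entry strictly greater than the inserted value down to the next row. The recording tableau Q records, in position (i, j), the step at which that cell was added to P.
  Insert 9 (step 1): P = [9];  Q = [1]
  Insert 3 (step 2): P = [3] / [9];  Q = [1] / [2]
  Insert 8 (step 3): P = [3, 8] / [9];  Q = [1, 3] / [2]
  Insert 6 (step 4): P = [3, 6] / [8] / [9];  Q = [1, 3] / [2] / [4]
  Insert 7 (step 5): P = [3, 6, 7] / [8] / [9];  Q = [1, 3, 5] / [2] / [4]
  Insert 5 (step 6): P = [3, 5, 7] / [6] / [8] / [9];  Q = [1, 3, 5] / [2] / [4] / [6]
  Insert 2 (step 7): P = [2, 5, 7] / [3] / [6] / [8] / [9];  Q = [1, 3, 5] / [2] / [4] / [6] / [7]
  Insert 1 (step 8): P = [1, 5, 7] / [2] / [3] / [6] / [8] / [9];  Q = [1, 3, 5] / [2] / [4] / [6] / [7] / [8]
  Insert 4 (step 9): P = [1, 4, 7] / [2, 5] / [3] / [6] / [8] / [9];  Q = [1, 3, 5] / [2, 9] / [4] / [6] / [7] / [8]
Final shape: (3, 2, 1, 1, 1, 1).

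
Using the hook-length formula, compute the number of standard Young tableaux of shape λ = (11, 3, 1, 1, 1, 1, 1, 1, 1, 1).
# SYT of shape (11, 3, 1, 1, 1, 1, 1, 1, 1, 1) = 14284998

Hook-length formula: f^λ = n! / Π hook(c), product over all cells c of the Young diagram. For λ = (11, 3, 1, 1, 1, 1, 1, 1, 1, 1), n = 22 boxes. Hook lengths by row (left-to-right, top-to-bottom): [20, 11, 10, 8, 7, 6, 5, 4, 3, 2, 1]; [11, 2, 1]; [8]; [7]; [6]; [5]; [4]; [3]; [2]; [1]. Product of hooks = 78683996160000. So f^λ = 22! / 78683996160000 = 1124000727777607680000 / 78683996160000 = 14284998.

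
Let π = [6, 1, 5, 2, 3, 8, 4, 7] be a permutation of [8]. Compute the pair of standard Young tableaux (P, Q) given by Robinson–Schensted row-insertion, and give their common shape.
P = [1, 2, 3, 4, 7] / [5, 8] / [6];  Q = [1, 3, 5, 6, 8] / [2, 7] / [4];  common shape = (5, 2, 1)

Row-insert the values π_1, π_2, … into P one at a time, bumping the leftmost entry strictly greater than the inserted value down to the next row. The recording tableau Q records, in position (i, j), the step at which that cell was added to P.
  Insert 6 (step 1): P = [6];  Q = [1]
  Insert 1 (step 2): P = [1] / [6];  Q = [1] / [2]
  Insert 5 (step 3): P = [1, 5] / [6];  Q = [1, 3] / [2]
  Insert 2 (step 4): P = [1, 2] / [5] / [6];  Q = [1, 3] / [2] / [4]
  Insert 3 (step 5): P = [1, 2, 3] / [5] / [6];  Q = [1, 3, 5] / [2] / [4]
  Insert 8 (step 6): P = [1, 2, 3, 8] / [5] / [6];  Q = [1, 3, 5, 6] / [2] / [4]
  Insert 4 (step 7): P = [1, 2, 3, 4] / [5, 8] / [6];  Q = [1, 3, 5, 6] / [2, 7] / [4]
  Insert 7 (step 8): P = [1, 2, 3, 4, 7] / [5, 8] / [6];  Q = [1, 3, 5, 6, 8] / [2, 7] / [4]
Final shape: (5, 2, 1).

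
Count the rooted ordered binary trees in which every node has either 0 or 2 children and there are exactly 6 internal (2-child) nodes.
C_6 = 132

These full binary trees are counted by the Catalan number C_n = (1/(n + 1)) · C(2n, n). For n = 6: C_6 = (1/7) · C(12, 6) = 924/7 = 132.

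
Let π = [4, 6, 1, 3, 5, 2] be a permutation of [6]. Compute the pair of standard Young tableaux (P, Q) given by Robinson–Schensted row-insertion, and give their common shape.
P = [1, 2, 5] / [3, 6] / [4];  Q = [1, 2, 5] / [3, 4] / [6];  common shape = (3, 2, 1)

Row-insert the values π_1, π_2, … into P one at a time, bumping the leftmost entry strictly greater than the inserted value down to the next row. The recording tableau Q records, in position (i, j), the step at which that cell was added to P.
  Insert 4 (step 1): P = [4];  Q = [1]
  Insert 6 (step 2): P = [4, 6];  Q = [1, 2]
  Insert 1 (step 3): P = [1, 6] / [4];  Q = [1, 2] / [3]
  Insert 3 (step 4): P = [1, 3] / [4, 6];  Q = [1, 2] / [3, 4]
  Insert 5 (step 5): P = [1, 3, 5] / [4, 6];  Q = [1, 2, 5] / [3, 4]
  Insert 2 (step 6): P = [1, 2, 5] / [3, 6] / [4];  Q = [1, 2, 5] / [3, 4] / [6]
Final shape: (3, 2, 1).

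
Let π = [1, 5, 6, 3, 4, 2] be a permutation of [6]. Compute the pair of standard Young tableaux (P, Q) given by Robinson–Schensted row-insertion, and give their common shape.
P = [1, 2, 4] / [3, 6] / [5];  Q = [1, 2, 3] / [4, 5] / [6];  common shape = (3, 2, 1)

Row-insert the values π_1, π_2, … into P one at a time, bumping the leftmost entry strictly greater than the inserted value down to the next row. The recording tableau Q records, in position (i, j), the step at which that cell was added to P.
  Insert 1 (step 1): P = [1];  Q = [1]
  Insert 5 (step 2): P = [1, 5];  Q = [1, 2]
  Insert 6 (step 3): P = [1, 5, 6];  Q = [1, 2, 3]
  Insert 3 (step 4): P = [1, 3, 6] / [5];  Q = [1, 2, 3] / [4]
  Insert 4 (step 5): P = [1, 3, 4] / [5, 6];  Q = [1, 2, 3] / [4, 5]
  Insert 2 (step 6): P = [1, 2, 4] / [3, 6] / [5];  Q = [1, 2, 3] / [4, 5] / [6]
Final shape: (3, 2, 1).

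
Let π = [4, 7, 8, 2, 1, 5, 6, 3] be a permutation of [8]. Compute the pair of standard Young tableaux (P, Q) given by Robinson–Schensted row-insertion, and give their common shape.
P = [1, 3, 6] / [2, 5, 8] / [4, 7];  Q = [1, 2, 3] / [4, 6, 7] / [5, 8];  common shape = (3, 3, 2)

Row-insert the values π_1, π_2, … into P one at a time, bumping the leftmost entry strictly greater than the inserted value down to the next row. The recording tableau Q records, in position (i, j), the step at which that cell was added to P.
  Insert 4 (step 1): P = [4];  Q = [1]
  Insert 7 (step 2): P = [4, 7];  Q = [1, 2]
  Insert 8 (step 3): P = [4, 7, 8];  Q = [1, 2, 3]
  Insert 2 (step 4): P = [2, 7, 8] / [4];  Q = [1, 2, 3] / [4]
  Insert 1 (step 5): P = [1, 7, 8] / [2] / [4];  Q = [1, 2, 3] / [4] / [5]
  Insert 5 (step 6): P = [1, 5, 8] / [2, 7] / [4];  Q = [1, 2, 3] / [4, 6] / [5]
  Insert 6 (step 7): P = [1, 5, 6] / [2, 7, 8] / [4];  Q = [1, 2, 3] / [4, 6, 7] / [5]
  Insert 3 (step 8): P = [1, 3, 6] / [2, 5, 8] / [4, 7];  Q = [1, 2, 3] / [4, 6, 7] / [5, 8]
Final shape: (3, 3, 2).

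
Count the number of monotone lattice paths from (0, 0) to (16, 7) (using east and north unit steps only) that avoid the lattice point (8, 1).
Number of paths = 218130

Total paths from (0, 0) to (16, 7): C(23, 16) = 245157. Paths through (8, 1): (paths (0, 0) → (8, 1)) × (paths (8, 1) → (16, 7)) = C(9, 8) · C(14, 8) = 9 · 3003 = 27027. Avoidance count = 245157 − 27027 = 218130.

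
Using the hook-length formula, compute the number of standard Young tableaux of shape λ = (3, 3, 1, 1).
# SYT of shape (3, 3, 1, 1) = 56

Hook-length formula: f^λ = n! / Π hook(c), product over all cells c of the Young diagram. For λ = (3, 3, 1, 1), n = 8 boxes. Hook lengths by row (left-to-right, top-to-bottom): [6, 3, 2]; [5, 2, 1]; [2]; [1]. Product of hooks = 720. So f^λ = 8! / 720 = 40320 / 720 = 56.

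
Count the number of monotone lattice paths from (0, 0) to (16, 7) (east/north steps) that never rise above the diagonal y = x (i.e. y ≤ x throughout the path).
Number of paths = 144210

By the reflection principle (André's argument), the number of monotone paths to (16, 7) with n ≤ m that never go above y = x is C(23, 16) − C(23, 17) = 245157 − 100947 = 144210.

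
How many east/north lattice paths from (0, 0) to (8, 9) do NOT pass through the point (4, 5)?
Number of paths = 15490

Total paths from (0, 0) to (8, 9): C(17, 8) = 24310. Paths through (4, 5): (paths (0, 0) → (4, 5)) × (paths (4, 5) → (8, 9)) = C(9, 4) · C(8, 4) = 126 · 70 = 8820. Avoidance count = 24310 − 8820 = 15490.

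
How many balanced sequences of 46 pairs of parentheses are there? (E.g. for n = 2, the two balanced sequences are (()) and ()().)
C_46 = 8740328711533173390046320

These balanced parentheses are counted by the Catalan number C_n = (1/(n + 1)) · C(2n, n). For n = 46: C_46 = (1/47) · C(92, 46) = 410795449442059149332177040/47 = 8740328711533173390046320.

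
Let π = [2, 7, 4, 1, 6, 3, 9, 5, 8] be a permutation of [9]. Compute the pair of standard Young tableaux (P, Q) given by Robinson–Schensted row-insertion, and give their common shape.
P = [1, 3, 5, 8] / [2, 4, 6, 9] / [7];  Q = [1, 2, 5, 7] / [3, 6, 8, 9] / [4];  common shape = (4, 4, 1)

Row-insert the values π_1, π_2, … into P one at a time, bumping the leftmost entry strictly greater than the inserted value down to the next row. The recording tableau Q records, in position (i, j), the step at which that cell was added to P.
  Insert 2 (step 1): P = [2];  Q = [1]
  Insert 7 (step 2): P = [2, 7];  Q = [1, 2]
  Insert 4 (step 3): P = [2, 4] / [7];  Q = [1, 2] / [3]
  Insert 1 (step 4): P = [1, 4] / [2] / [7];  Q = [1, 2] / [3] / [4]
  Insert 6 (step 5): P = [1, 4, 6] / [2] / [7];  Q = [1, 2, 5] / [3] / [4]
  Insert 3 (step 6): P = [1, 3, 6] / [2, 4] / [7];  Q = [1, 2, 5] / [3, 6] / [4]
  Insert 9 (step 7): P = [1, 3, 6, 9] / [2, 4] / [7];  Q = [1, 2, 5, 7] / [3, 6] / [4]
  Insert 5 (step 8): P = [1, 3, 5, 9] / [2, 4, 6] / [7];  Q = [1, 2, 5, 7] / [3, 6, 8] / [4]
  Insert 8 (step 9): P = [1, 3, 5, 8] / [2, 4, 6, 9] / [7];  Q = [1, 2, 5, 7] / [3, 6, 8, 9] / [4]
Final shape: (4, 4, 1).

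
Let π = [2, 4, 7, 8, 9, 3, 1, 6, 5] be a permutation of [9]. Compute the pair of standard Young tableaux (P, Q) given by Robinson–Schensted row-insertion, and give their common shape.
P = [1, 3, 5, 8, 9] / [2, 6] / [4, 7];  Q = [1, 2, 3, 4, 5] / [6, 8] / [7, 9];  common shape = (5, 2, 2)

Row-insert the values π_1, π_2, … into P one at a time, bumping the leftmost entry strictly greater than the inserted value down to the next row. The recording tableau Q records, in position (i, j), the step at which that cell was added to P.
  Insert 2 (step 1): P = [2];  Q = [1]
  Insert 4 (step 2): P = [2, 4];  Q = [1, 2]
  Insert 7 (step 3): P = [2, 4, 7];  Q = [1, 2, 3]
  Insert 8 (step 4): P = [2, 4, 7, 8];  Q = [1, 2, 3, 4]
  Insert 9 (step 5): P = [2, 4, 7, 8, 9];  Q = [1, 2, 3, 4, 5]
  Insert 3 (step 6): P = [2, 3, 7, 8, 9] / [4];  Q = [1, 2, 3, 4, 5] / [6]
  Insert 1 (step 7): P = [1, 3, 7, 8, 9] / [2] / [4];  Q = [1, 2, 3, 4, 5] / [6] / [7]
  Insert 6 (step 8): P = [1, 3, 6, 8, 9] / [2, 7] / [4];  Q = [1, 2, 3, 4, 5] / [6, 8] / [7]
  Insert 5 (step 9): P = [1, 3, 5, 8, 9] / [2, 6] / [4, 7];  Q = [1, 2, 3, 4, 5] / [6, 8] / [7, 9]
Final shape: (5, 2, 2).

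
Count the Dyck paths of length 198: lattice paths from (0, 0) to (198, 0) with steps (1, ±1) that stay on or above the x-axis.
C_99 = 227508830794229349661819540395688853956041682601541047340

These Dyck paths are counted by the Catalan number C_n = (1/(n + 1)) · C(2n, n). For n = 99: C_99 = (1/100) · C(198, 99) = 22750883079422934966181954039568885395604168260154104734000/100 = 227508830794229349661819540395688853956041682601541047340.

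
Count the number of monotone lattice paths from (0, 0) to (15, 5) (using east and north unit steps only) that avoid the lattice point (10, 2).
Number of paths = 11808

Total paths from (0, 0) to (15, 5): C(20, 15) = 15504. Paths through (10, 2): (paths (0, 0) → (10, 2)) × (paths (10, 2) → (15, 5)) = C(12, 10) · C(8, 5) = 66 · 56 = 3696. Avoidance count = 15504 − 3696 = 11808.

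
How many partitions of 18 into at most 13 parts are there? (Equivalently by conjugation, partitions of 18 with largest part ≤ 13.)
p(18, parts ≤ 13) = 373

Use the recurrence p(n, m) = p(n, m−1) + p(n−m, m): either the largest part is < m (count p(n, m−1)) or the largest part is exactly m (remove one copy of m, count p(n−m, m)). With p(0, ·) = 1 this gives p(18, parts ≤ 13) = 373. (By conjugating Young diagrams, this also counts partitions of 18 into at most 13 parts.)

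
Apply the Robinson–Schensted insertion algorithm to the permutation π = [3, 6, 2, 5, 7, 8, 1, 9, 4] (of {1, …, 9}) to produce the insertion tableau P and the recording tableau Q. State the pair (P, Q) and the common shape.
P = [1, 4, 7, 8, 9] / [2, 5] / [3, 6];  Q = [1, 2, 5, 6, 8] / [3, 4] / [7, 9];  common shape = (5, 2, 2)

Row-insert the values π_1, π_2, … into P one at a time, bumping the leftmost entry strictly greater than the inserted value down to the next row. The recording tableau Q records, in position (i, j), the step at which that cell was added to P.
  Insert 3 (step 1): P = [3];  Q = [1]
  Insert 6 (step 2): P = [3, 6];  Q = [1, 2]
  Insert 2 (step 3): P = [2, 6] / [3];  Q = [1, 2] / [3]
  Insert 5 (step 4): P = [2, 5] / [3, 6];  Q = [1, 2] / [3, 4]
  Insert 7 (step 5): P = [2, 5, 7] / [3, 6];  Q = [1, 2, 5] / [3, 4]
  Insert 8 (step 6): P = [2, 5, 7, 8] / [3, 6];  Q = [1, 2, 5, 6] / [3, 4]
  Insert 1 (step 7): P = [1, 5, 7, 8] / [2, 6] / [3];  Q = [1, 2, 5, 6] / [3, 4] / [7]
  Insert 9 (step 8): P = [1, 5, 7, 8, 9] / [2, 6] / [3];  Q = [1, 2, 5, 6, 8] / [3, 4] / [7]
  Insert 4 (step 9): P = [1, 4, 7, 8, 9] / [2, 5] / [3, 6];  Q = [1, 2, 5, 6, 8] / [3, 4] / [7, 9]
Final shape: (5, 2, 2).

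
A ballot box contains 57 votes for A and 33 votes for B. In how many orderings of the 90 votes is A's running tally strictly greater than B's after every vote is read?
Strict-lead orderings = 1125836284829676122164848

Total orderings of the 90 votes with 57 for A: C(90, 57) = 4221886068111285458118180. By the Bertrand ballot formula (Cycle Lemma / reflection principle), the number of orderings in which A is strictly ahead of B throughout is (p − q)/(p + q) · C(p + q, p) = (57 − 33)/(57 + 33) · 4221886068111285458118180 = 1125836284829676122164848.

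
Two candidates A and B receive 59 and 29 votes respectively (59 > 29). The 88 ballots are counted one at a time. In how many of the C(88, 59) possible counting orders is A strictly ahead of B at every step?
Strict-lead orderings = 51567898966285508521200

Total orderings of the 88 votes with 59 for A: C(88, 59) = 151265836967770824995520. By the Bertrand ballot formula (Cycle Lemma / reflection principle), the number of orderings in which A is strictly ahead of B throughout is (p − q)/(p + q) · C(p + q, p) = (59 − 29)/(59 + 29) · 151265836967770824995520 = 51567898966285508521200.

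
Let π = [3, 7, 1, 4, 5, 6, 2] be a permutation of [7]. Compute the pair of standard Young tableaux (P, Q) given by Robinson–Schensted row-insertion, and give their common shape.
P = [1, 2, 5, 6] / [3, 4] / [7];  Q = [1, 2, 5, 6] / [3, 4] / [7];  common shape = (4, 2, 1)

Row-insert the values π_1, π_2, … into P one at a time, bumping the leftmost entry strictly greater than the inserted value down to the next row. The recording tableau Q records, in position (i, j), the step at which that cell was added to P.
  Insert 3 (step 1): P = [3];  Q = [1]
  Insert 7 (step 2): P = [3, 7];  Q = [1, 2]
  Insert 1 (step 3): P = [1, 7] / [3];  Q = [1, 2] / [3]
  Insert 4 (step 4): P = [1, 4] / [3, 7];  Q = [1, 2] / [3, 4]
  Insert 5 (step 5): P = [1, 4, 5] / [3, 7];  Q = [1, 2, 5] / [3, 4]
  Insert 6 (step 6): P = [1, 4, 5, 6] / [3, 7];  Q = [1, 2, 5, 6] / [3, 4]
  Insert 2 (step 7): P = [1, 2, 5, 6] / [3, 4] / [7];  Q = [1, 2, 5, 6] / [3, 4] / [7]
Final shape: (4, 2, 1).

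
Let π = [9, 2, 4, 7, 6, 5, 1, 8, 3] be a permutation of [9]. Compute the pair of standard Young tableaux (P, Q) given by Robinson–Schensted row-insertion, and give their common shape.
P = [1, 3, 5, 8] / [2, 4] / [6] / [7] / [9];  Q = [1, 3, 4, 8] / [2, 9] / [5] / [6] / [7];  common shape = (4, 2, 1, 1, 1)

Row-insert the values π_1, π_2, … into P one at a time, bumping the leftmost entry strictly greater than the inserted value down to the next row. The recording tableau Q records, in position (i, j), the step at which that cell was added to P.
  Insert 9 (step 1): P = [9];  Q = [1]
  Insert 2 (step 2): P = [2] / [9];  Q = [1] / [2]
  Insert 4 (step 3): P = [2, 4] / [9];  Q = [1, 3] / [2]
  Insert 7 (step 4): P = [2, 4, 7] / [9];  Q = [1, 3, 4] / [2]
  Insert 6 (step 5): P = [2, 4, 6] / [7] / [9];  Q = [1, 3, 4] / [2] / [5]
  Insert 5 (step 6): P = [2, 4, 5] / [6] / [7] / [9];  Q = [1, 3, 4] / [2] / [5] / [6]
  Insert 1 (step 7): P = [1, 4, 5] / [2] / [6] / [7] / [9];  Q = [1, 3, 4] / [2] / [5] / [6] / [7]
  Insert 8 (step 8): P = [1, 4, 5, 8] / [2] / [6] / [7] / [9];  Q = [1, 3, 4, 8] / [2] / [5] / [6] / [7]
  Insert 3 (step 9): P = [1, 3, 5, 8] / [2, 4] / [6] / [7] / [9];  Q = [1, 3, 4, 8] / [2, 9] / [5] / [6] / [7]
Final shape: (4, 2, 1, 1, 1).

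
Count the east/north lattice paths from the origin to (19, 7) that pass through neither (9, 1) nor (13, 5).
Number of paths = 357416

Inclusion–exclusion. Total paths: C(26, 19) = 657800. Through P₁: C(10, 9)·C(16, 10) = 80080. Through P₂: C(18, 13)·C(8, 6) = 239904. Since P₁ is strictly southwest of P₂, a monotone path through both must visit P₁ then P₂; paths through both = C(10, 9)·C(8, 4)·C(8, 6) = 19600. Avoid both = 657800 − 80080 − 239904 + 19600 = 357416.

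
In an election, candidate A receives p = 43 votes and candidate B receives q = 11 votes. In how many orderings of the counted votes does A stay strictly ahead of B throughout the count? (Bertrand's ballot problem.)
Strict-lead orderings = 56724653440

Total orderings of the 54 votes with 43 for A: C(54, 43) = 95722852680. By the Bertrand ballot formula (Cycle Lemma / reflection principle), the number of orderings in which A is strictly ahead of B throughout is (p − q)/(p + q) · C(p + q, p) = (43 − 11)/(43 + 11) · 95722852680 = 56724653440.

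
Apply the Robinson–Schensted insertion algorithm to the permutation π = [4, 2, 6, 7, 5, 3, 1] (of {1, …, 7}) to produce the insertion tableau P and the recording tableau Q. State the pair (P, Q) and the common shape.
P = [1, 3, 7] / [2, 5] / [4] / [6];  Q = [1, 3, 4] / [2, 5] / [6] / [7];  common shape = (3, 2, 1, 1)

Row-insert the values π_1, π_2, … into P one at a time, bumping the leftmost entry strictly greater than the inserted value down to the next row. The recording tableau Q records, in position (i, j), the step at which that cell was added to P.
  Insert 4 (step 1): P = [4];  Q = [1]
  Insert 2 (step 2): P = [2] / [4];  Q = [1] / [2]
  Insert 6 (step 3): P = [2, 6] / [4];  Q = [1, 3] / [2]
  Insert 7 (step 4): P = [2, 6, 7] / [4];  Q = [1, 3, 4] / [2]
  Insert 5 (step 5): P = [2, 5, 7] / [4, 6];  Q = [1, 3, 4] / [2, 5]
  Insert 3 (step 6): P = [2, 3, 7] / [4, 5] / [6];  Q = [1, 3, 4] / [2, 5] / [6]
  Insert 1 (step 7): P = [1, 3, 7] / [2, 5] / [4] / [6];  Q = [1, 3, 4] / [2, 5] / [6] / [7]
Final shape: (3, 2, 1, 1).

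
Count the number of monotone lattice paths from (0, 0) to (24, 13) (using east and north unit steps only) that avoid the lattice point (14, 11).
Number of paths = 3268278900

Total paths from (0, 0) to (24, 13): C(37, 24) = 3562467300. Paths through (14, 11): (paths (0, 0) → (14, 11)) × (paths (14, 11) → (24, 13)) = C(25, 14) · C(12, 10) = 4457400 · 66 = 294188400. Avoidance count = 3562467300 − 294188400 = 3268278900.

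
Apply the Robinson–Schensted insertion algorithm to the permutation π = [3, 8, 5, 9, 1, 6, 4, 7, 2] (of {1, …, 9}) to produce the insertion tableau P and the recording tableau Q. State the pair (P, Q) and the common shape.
P = [1, 2, 6, 7] / [3, 4] / [5, 9] / [8];  Q = [1, 2, 4, 8] / [3, 6] / [5, 7] / [9];  common shape = (4, 2, 2, 1)

Row-insert the values π_1, π_2, … into P one at a time, bumping the leftmost entry strictly greater than the inserted value down to the next row. The recording tableau Q records, in position (i, j), the step at which that cell was added to P.
  Insert 3 (step 1): P = [3];  Q = [1]
  Insert 8 (step 2): P = [3, 8];  Q = [1, 2]
  Insert 5 (step 3): P = [3, 5] / [8];  Q = [1, 2] / [3]
  Insert 9 (step 4): P = [3, 5, 9] / [8];  Q = [1, 2, 4] / [3]
  Insert 1 (step 5): P = [1, 5, 9] / [3] / [8];  Q = [1, 2, 4] / [3] / [5]
  Insert 6 (step 6): P = [1, 5, 6] / [3, 9] / [8];  Q = [1, 2, 4] / [3, 6] / [5]
  Insert 4 (step 7): P = [1, 4, 6] / [3, 5] / [8, 9];  Q = [1, 2, 4] / [3, 6] / [5, 7]
  Insert 7 (step 8): P = [1, 4, 6, 7] / [3, 5] / [8, 9];  Q = [1, 2, 4, 8] / [3, 6] / [5, 7]
  Insert 2 (step 9): P = [1, 2, 6, 7] / [3, 4] / [5, 9] / [8];  Q = [1, 2, 4, 8] / [3, 6] / [5, 7] / [9]
Final shape: (4, 2, 2, 1).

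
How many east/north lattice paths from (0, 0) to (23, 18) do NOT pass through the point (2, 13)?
Number of paths = 202105733700

Total paths from (0, 0) to (23, 18): C(41, 23) = 202112640600. Paths through (2, 13): (paths (0, 0) → (2, 13)) × (paths (2, 13) → (23, 18)) = C(15, 2) · C(26, 21) = 105 · 65780 = 6906900. Avoidance count = 202112640600 − 6906900 = 202105733700.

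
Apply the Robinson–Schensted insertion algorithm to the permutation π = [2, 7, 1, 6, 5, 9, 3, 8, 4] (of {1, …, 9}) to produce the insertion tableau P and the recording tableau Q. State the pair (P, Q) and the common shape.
P = [1, 3, 4] / [2, 5, 8] / [6, 9] / [7];  Q = [1, 2, 6] / [3, 4, 8] / [5, 9] / [7];  common shape = (3, 3, 2, 1)

Row-insert the values π_1, π_2, … into P one at a time, bumping the leftmost entry strictly greater than the inserted value down to the next row. The recording tableau Q records, in position (i, j), the step at which that cell was added to P.
  Insert 2 (step 1): P = [2];  Q = [1]
  Insert 7 (step 2): P = [2, 7];  Q = [1, 2]
  Insert 1 (step 3): P = [1, 7] / [2];  Q = [1, 2] / [3]
  Insert 6 (step 4): P = [1, 6] / [2, 7];  Q = [1, 2] / [3, 4]
  Insert 5 (step 5): P = [1, 5] / [2, 6] / [7];  Q = [1, 2] / [3, 4] / [5]
  Insert 9 (step 6): P = [1, 5, 9] / [2, 6] / [7];  Q = [1, 2, 6] / [3, 4] / [5]
  Insert 3 (step 7): P = [1, 3, 9] / [2, 5] / [6] / [7];  Q = [1, 2, 6] / [3, 4] / [5] / [7]
  Insert 8 (step 8): P = [1, 3, 8] / [2, 5, 9] / [6] / [7];  Q = [1, 2, 6] / [3, 4, 8] / [5] / [7]
  Insert 4 (step 9): P = [1, 3, 4] / [2, 5, 8] / [6, 9] / [7];  Q = [1, 2, 6] / [3, 4, 8] / [5, 9] / [7]
Final shape: (3, 3, 2, 1).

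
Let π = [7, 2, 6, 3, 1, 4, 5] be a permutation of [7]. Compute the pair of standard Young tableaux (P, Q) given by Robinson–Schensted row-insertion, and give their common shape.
P = [1, 3, 4, 5] / [2] / [6] / [7];  Q = [1, 3, 6, 7] / [2] / [4] / [5];  common shape = (4, 1, 1, 1)

Row-insert the values π_1, π_2, … into P one at a time, bumping the leftmost entry strictly greater than the inserted value down to the next row. The recording tableau Q records, in position (i, j), the step at which that cell was added to P.
  Insert 7 (step 1): P = [7];  Q = [1]
  Insert 2 (step 2): P = [2] / [7];  Q = [1] / [2]
  Insert 6 (step 3): P = [2, 6] / [7];  Q = [1, 3] / [2]
  Insert 3 (step 4): P = [2, 3] / [6] / [7];  Q = [1, 3] / [2] / [4]
  Insert 1 (step 5): P = [1, 3] / [2] / [6] / [7];  Q = [1, 3] / [2] / [4] / [5]
  Insert 4 (step 6): P = [1, 3, 4] / [2] / [6] / [7];  Q = [1, 3, 6] / [2] / [4] / [5]
  Insert 5 (step 7): P = [1, 3, 4, 5] / [2] / [6] / [7];  Q = [1, 3, 6, 7] / [2] / [4] / [5]
Final shape: (4, 1, 1, 1).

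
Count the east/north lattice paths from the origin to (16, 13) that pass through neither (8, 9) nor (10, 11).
Number of paths = 50038497

Inclusion–exclusion. Total paths: C(29, 16) = 67863915. Through P₁: C(17, 8)·C(12, 8) = 12033450. Through P₂: C(21, 10)·C(8, 6) = 9876048. Since P₁ is strictly southwest of P₂, a monotone path through both must visit P₁ then P₂; paths through both = C(17, 8)·C(4, 2)·C(8, 6) = 4084080. Avoid both = 67863915 − 12033450 − 9876048 + 4084080 = 50038497.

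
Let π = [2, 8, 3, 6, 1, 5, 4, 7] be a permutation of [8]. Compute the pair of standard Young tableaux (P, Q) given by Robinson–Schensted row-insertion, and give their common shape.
P = [1, 3, 4, 7] / [2, 5] / [6] / [8];  Q = [1, 2, 4, 8] / [3, 6] / [5] / [7];  common shape = (4, 2, 1, 1)

Row-insert the values π_1, π_2, … into P one at a time, bumping the leftmost entry strictly greater than the inserted value down to the next row. The recording tableau Q records, in position (i, j), the step at which that cell was added to P.
  Insert 2 (step 1): P = [2];  Q = [1]
  Insert 8 (step 2): P = [2, 8];  Q = [1, 2]
  Insert 3 (step 3): P = [2, 3] / [8];  Q = [1, 2] / [3]
  Insert 6 (step 4): P = [2, 3, 6] / [8];  Q = [1, 2, 4] / [3]
  Insert 1 (step 5): P = [1, 3, 6] / [2] / [8];  Q = [1, 2, 4] / [3] / [5]
  Insert 5 (step 6): P = [1, 3, 5] / [2, 6] / [8];  Q = [1, 2, 4] / [3, 6] / [5]
  Insert 4 (step 7): P = [1, 3, 4] / [2, 5] / [6] / [8];  Q = [1, 2, 4] / [3, 6] / [5] / [7]
  Insert 7 (step 8): P = [1, 3, 4, 7] / [2, 5] / [6] / [8];  Q = [1, 2, 4, 8] / [3, 6] / [5] / [7]
Final shape: (4, 2, 1, 1).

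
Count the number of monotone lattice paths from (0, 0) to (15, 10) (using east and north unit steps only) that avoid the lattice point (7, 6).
Number of paths = 2419340

Total paths from (0, 0) to (15, 10): C(25, 15) = 3268760. Paths through (7, 6): (paths (0, 0) → (7, 6)) × (paths (7, 6) → (15, 10)) = C(13, 7) · C(12, 8) = 1716 · 495 = 849420. Avoidance count = 3268760 − 849420 = 2419340.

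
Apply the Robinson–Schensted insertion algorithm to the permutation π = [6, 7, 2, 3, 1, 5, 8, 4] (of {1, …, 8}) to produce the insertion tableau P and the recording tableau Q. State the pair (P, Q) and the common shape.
P = [1, 3, 4, 8] / [2, 5] / [6, 7];  Q = [1, 2, 6, 7] / [3, 4] / [5, 8];  common shape = (4, 2, 2)

Row-insert the values π_1, π_2, … into P one at a time, bumping the leftmost entry strictly greater than the inserted value down to the next row. The recording tableau Q records, in position (i, j), the step at which that cell was added to P.
  Insert 6 (step 1): P = [6];  Q = [1]
  Insert 7 (step 2): P = [6, 7];  Q = [1, 2]
  Insert 2 (step 3): P = [2, 7] / [6];  Q = [1, 2] / [3]
  Insert 3 (step 4): P = [2, 3] / [6, 7];  Q = [1, 2] / [3, 4]
  Insert 1 (step 5): P = [1, 3] / [2, 7] / [6];  Q = [1, 2] / [3, 4] / [5]
  Insert 5 (step 6): P = [1, 3, 5] / [2, 7] / [6];  Q = [1, 2, 6] / [3, 4] / [5]
  Insert 8 (step 7): P = [1, 3, 5, 8] / [2, 7] / [6];  Q = [1, 2, 6, 7] / [3, 4] / [5]
  Insert 4 (step 8): P = [1, 3, 4, 8] / [2, 5] / [6, 7];  Q = [1, 2, 6, 7] / [3, 4] / [5, 8]
Final shape: (4, 2, 2).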